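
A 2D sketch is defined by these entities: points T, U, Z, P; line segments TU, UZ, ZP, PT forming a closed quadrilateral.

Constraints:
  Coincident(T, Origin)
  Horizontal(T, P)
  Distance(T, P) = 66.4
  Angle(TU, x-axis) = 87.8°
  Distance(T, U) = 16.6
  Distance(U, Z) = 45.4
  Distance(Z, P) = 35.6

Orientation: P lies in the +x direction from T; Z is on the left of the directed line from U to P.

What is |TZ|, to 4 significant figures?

52.68

T is at the origin; T and P share the same y with |TP| = 66.4 and P in +x, so P = (66.4, 0). TU runs at 87.8° with |TU| = 16.6, so U = (0.6372, 16.59). Z is determined by |UZ| = 45.4 and |ZP| = 35.6 together: it lies at the intersection of circle(U, 45.4) and circle(P, 35.6). With |UP| = 67.82, the foot of the radical line on UP is 39.76 from U and the perpendicular offset is √(45.4² − 39.76²) = 21.91. Taking the left-of-UP solution: Z = (44.55, 28.11).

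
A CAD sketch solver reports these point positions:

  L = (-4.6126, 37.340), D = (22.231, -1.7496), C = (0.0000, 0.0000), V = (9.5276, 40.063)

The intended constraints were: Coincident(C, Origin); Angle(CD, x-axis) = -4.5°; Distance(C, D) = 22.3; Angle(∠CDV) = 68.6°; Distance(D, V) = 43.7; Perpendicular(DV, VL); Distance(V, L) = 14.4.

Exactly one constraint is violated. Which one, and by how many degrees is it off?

Perpendicular(DV, VL) — off by 6.00°.

C = (0.00, 0.00) ✓; CD at -4.500° ✓; |CD| = 22.30 ✓; ∠CDV = 68.60° ✓; |DV| = 43.70 ✓; ∠(DV, VL) = 84.00° ✗; |VL| = 14.40 ✓.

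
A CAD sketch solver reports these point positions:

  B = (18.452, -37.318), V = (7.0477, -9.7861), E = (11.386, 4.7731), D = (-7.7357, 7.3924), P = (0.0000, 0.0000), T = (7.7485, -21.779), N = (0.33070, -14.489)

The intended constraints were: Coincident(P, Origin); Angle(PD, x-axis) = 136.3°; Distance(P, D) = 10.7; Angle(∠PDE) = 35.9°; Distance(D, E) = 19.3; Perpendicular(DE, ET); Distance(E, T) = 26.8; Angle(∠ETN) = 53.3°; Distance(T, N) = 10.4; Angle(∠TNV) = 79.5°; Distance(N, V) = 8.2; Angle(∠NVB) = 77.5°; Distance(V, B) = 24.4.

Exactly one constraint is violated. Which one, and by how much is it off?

Distance(V, B) = 24.4 — off by 5.40.

P = (0.00, 0.00) ✓; PD at 136.3° ✓; |PD| = 10.70 ✓; ∠PDE = 35.90° ✓; |DE| = 19.30 ✓; ∠(DE, ET) = 90.00° ✓; |ET| = 26.80 ✓; ∠ETN = 53.30° ✓; |TN| = 10.40 ✓; ∠TNV = 79.50° ✓; |NV| = 8.200 ✓; ∠NVB = 77.50° ✓; |VB| = 29.80 ✗.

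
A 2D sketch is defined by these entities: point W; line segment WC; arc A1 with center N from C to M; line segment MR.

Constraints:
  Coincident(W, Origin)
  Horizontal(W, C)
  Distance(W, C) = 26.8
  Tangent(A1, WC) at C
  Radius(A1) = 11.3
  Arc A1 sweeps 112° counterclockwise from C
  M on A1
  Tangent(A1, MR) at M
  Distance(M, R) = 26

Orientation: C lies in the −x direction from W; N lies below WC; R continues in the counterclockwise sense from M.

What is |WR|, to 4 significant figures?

48.27

W is at the origin; W and C share the same y with |WC| = 26.8 and C on the −x side, so C = (-26.80, 0.000). A1 meets WC tangentially, so NC is at right angles to WC, so N = C + (0, -11.3) = (-26.80, -11.30). On A1, C sits at bearing 90° from N; a 112° counterclockwise sweep puts M at bearing 202°, so M = N + 11.3·(cos 202°, sin 202°) = (-37.28, -15.53). Since A1 is tangent to MR there, NM ⟂ MR, so MR runs along (−sin 202°, cos 202°); with |MR| = 26.0, R = (-27.54, -39.64). Then |WR| = |R − W| = 48.27.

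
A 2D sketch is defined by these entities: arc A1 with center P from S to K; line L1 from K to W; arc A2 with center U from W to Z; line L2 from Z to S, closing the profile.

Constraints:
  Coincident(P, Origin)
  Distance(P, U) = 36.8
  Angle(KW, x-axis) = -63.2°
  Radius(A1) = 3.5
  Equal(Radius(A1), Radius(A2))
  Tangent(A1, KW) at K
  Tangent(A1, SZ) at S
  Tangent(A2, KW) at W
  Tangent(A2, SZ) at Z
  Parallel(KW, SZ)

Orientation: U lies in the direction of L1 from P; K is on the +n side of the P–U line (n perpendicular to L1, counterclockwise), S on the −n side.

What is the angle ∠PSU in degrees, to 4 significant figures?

84.57°

The slot axis is L1's direction at -63.2°, so u = (cos -63.2°, sin -63.2°) = (0.4509, -0.8926) and n = (−sin -63.2°, cos -63.2°) = (0.8926, 0.4509). P is at the origin and U lies 36.8 along u from P, so U = 36.8·u = (16.59, -32.85). Tangency of A1 to both parallel lines with radius 3.5 puts K and S at P ± 3.5·n: K = (3.124, 1.578), S = (-3.124, -1.578). Then cos ∠PSU = SP·SU / (|SP||SU|), giving 84.57°.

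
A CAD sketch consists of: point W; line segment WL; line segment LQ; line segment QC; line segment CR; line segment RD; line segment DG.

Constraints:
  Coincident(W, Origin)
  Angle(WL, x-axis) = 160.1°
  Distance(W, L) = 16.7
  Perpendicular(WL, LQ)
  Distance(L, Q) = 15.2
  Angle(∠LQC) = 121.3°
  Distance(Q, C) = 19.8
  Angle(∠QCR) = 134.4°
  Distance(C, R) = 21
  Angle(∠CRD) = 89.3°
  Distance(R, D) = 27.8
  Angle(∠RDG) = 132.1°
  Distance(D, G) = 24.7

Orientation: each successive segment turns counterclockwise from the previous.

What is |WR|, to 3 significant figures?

28.9

W is at the origin; WL runs at 160.1° with length 16.7, so L = (-15.7, 5.68). WL is perpendicular to LQ, so LQ runs at -110°; with |LQ| = 15.2, Q = (-20.9, -8.61). ∠LQC = 121.3° gives QC at -51.2° from the x-axis; with |QC| = 19.8, C = (-8.47, -24.0). ∠QCR = 134.4° gives CR at -5.60° from the x-axis; with |CR| = 21.0, R = (12.4, -26.1). Then |WR| = |R − W| = 28.9.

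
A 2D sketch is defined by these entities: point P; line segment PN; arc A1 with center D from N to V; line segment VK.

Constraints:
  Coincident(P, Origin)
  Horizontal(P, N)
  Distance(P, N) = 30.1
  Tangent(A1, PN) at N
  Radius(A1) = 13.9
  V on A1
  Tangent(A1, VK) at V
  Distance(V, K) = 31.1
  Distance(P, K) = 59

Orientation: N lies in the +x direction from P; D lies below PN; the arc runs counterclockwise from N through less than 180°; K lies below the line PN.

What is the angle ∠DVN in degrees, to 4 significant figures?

28.99°

Checks: |DV| = 13.90 ✓; ∠(DV, VK) = 90.00° ✓; |VK| = 31.10 ✓; |PK| = 59.00 ✓.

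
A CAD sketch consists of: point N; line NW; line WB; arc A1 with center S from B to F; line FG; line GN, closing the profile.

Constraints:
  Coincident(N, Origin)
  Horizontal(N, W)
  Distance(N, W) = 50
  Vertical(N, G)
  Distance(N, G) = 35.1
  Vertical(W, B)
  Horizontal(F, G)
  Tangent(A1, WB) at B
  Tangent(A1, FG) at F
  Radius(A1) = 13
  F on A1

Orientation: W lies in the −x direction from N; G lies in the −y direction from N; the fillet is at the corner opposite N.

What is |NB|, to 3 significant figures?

54.7

N is at the origin; NW is horizontal with |NW| = 50.0 and W on the −x side, so W = (-50.0, 0.00). N and G share the same x with |NG| = 35.1 and G on the −y side, so G = (0.00, -35.1). The virtual corner opposite N is at (-50.0, -35.1). Since A1 is tangent to WB there, SB ⟂ WB and since A1 is tangent to FG there, SF ⟂ FG, with radius 13.0, so the center S sits 13.0 in from both sides at S = (-37.0, -22.1). That places the tangent points at B = (-50.0, -22.1) on WB and F = (-37.0, -35.1) on FG. Then |NB| = |B − N| = 54.7.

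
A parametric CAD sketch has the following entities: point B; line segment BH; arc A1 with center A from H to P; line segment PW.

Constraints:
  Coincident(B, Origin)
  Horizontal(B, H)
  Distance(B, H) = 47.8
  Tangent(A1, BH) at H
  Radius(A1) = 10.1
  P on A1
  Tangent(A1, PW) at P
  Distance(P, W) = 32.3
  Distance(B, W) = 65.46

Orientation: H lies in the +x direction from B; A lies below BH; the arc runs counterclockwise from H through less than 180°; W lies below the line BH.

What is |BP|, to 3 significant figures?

40.5

Checks: |AP| = 10.10 ✓; ∠(AP, PW) = 90.00° ✓; |PW| = 32.30 ✓; |BW| = 65.46 ✓.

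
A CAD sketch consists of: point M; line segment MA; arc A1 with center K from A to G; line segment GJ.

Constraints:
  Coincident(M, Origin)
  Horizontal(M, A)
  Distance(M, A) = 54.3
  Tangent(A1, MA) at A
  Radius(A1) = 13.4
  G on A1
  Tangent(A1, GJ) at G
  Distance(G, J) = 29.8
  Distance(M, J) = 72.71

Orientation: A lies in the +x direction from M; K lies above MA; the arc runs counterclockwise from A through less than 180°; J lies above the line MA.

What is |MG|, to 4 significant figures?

69.25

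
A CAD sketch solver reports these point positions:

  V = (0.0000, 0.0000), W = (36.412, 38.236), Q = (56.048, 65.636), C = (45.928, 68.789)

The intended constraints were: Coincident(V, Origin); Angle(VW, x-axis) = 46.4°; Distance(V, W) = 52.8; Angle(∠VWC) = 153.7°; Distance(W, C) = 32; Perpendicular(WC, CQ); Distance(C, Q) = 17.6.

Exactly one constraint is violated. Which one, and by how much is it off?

Distance(C, Q) = 17.6 — off by 7.00.

V = (0.00, 0.00) ✓; VW at 46.40° ✓; |VW| = 52.80 ✓; ∠VWC = 153.7° ✓; |WC| = 32.00 ✓; ∠(WC, CQ) = 90.01° ✓; |CQ| = 10.60 ✗.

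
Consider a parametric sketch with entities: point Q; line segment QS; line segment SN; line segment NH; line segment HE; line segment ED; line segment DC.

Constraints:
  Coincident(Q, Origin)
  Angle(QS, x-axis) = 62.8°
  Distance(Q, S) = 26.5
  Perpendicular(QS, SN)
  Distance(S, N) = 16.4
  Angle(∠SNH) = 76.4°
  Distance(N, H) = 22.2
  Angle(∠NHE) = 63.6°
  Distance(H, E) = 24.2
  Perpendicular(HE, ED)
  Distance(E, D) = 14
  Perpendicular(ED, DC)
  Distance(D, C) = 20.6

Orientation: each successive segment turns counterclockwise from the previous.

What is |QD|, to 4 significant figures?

31.25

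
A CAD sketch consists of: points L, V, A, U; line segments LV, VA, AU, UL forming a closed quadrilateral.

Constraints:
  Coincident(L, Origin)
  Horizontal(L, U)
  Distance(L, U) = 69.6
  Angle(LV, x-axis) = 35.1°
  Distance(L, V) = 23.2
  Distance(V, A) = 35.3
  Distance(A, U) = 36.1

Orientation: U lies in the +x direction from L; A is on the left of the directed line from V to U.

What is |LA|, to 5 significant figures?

58.412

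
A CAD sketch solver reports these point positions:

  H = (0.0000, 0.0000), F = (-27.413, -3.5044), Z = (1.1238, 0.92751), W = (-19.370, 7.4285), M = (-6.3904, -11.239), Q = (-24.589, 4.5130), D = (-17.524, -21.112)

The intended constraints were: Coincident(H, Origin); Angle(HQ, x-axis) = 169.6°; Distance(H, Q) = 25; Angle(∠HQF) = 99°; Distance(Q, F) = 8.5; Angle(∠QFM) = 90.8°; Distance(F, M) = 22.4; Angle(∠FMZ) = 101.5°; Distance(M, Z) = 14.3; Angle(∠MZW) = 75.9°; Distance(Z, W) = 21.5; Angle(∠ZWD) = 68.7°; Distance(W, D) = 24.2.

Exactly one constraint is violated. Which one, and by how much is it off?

Distance(W, D) = 24.2 — off by 4.40.

H = (0.00, 0.00) ✓; HQ at 169.6° ✓; |HQ| = 25.00 ✓; ∠HQF = 99.00° ✓; |QF| = 8.500 ✓; ∠QFM = 90.80° ✓; |FM| = 22.40 ✓; ∠FMZ = 101.5° ✓; |MZ| = 14.30 ✓; ∠MZW = 75.90° ✓; |ZW| = 21.50 ✓; ∠ZWD = 68.70° ✓; |WD| = 28.60 ✗.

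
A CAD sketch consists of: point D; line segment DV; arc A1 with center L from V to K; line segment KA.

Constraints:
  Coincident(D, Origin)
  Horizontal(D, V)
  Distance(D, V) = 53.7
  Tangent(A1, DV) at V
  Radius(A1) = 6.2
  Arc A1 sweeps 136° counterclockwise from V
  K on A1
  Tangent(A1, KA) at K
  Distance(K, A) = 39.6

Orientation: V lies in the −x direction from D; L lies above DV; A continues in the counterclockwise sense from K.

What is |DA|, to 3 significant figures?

86.7

On A1, V sits at bearing -90° from L; a 136° counterclockwise sweep puts K at bearing 46°, so K = L + 6.2·(cos 46°, sin 46°) = (-49.4, 10.7). The tangent condition forces LK to be normal to KA, so KA runs along (−sin 46°, cos 46°); with |KA| = 39.6, A = (-77.9, 38.2). Then |DA| = |A − D| = 86.7.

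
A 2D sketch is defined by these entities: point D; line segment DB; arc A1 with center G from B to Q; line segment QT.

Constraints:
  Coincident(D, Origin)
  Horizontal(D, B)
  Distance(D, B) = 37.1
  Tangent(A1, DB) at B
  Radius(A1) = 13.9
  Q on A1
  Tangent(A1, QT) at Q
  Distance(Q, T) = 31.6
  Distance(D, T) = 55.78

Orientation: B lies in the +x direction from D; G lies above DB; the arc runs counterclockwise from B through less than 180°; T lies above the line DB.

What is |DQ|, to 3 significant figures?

53.1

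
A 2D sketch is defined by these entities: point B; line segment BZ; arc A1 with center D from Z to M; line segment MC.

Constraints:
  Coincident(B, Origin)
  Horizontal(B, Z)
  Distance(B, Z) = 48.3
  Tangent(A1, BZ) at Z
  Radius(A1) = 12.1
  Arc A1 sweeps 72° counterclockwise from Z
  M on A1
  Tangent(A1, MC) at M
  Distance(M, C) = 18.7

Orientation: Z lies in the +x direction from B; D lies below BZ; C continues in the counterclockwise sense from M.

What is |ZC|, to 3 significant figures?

31.3

B is at the origin; BZ is horizontal with |BZ| = 48.3 and Z on the +x side, so Z = (48.3, 0.00). A1 meets BZ tangentially, so DZ is at right angles to BZ, so D = Z + (0, -12.1) = (48.3, -12.1). On A1, Z sits at bearing 90° from D; a 72° counterclockwise sweep puts M at bearing 162°, so M = D + 12.1·(cos 162°, sin 162°) = (36.8, -8.36). Since A1 is tangent to MC there, DM ⟂ MC, so MC runs along (−sin 162°, cos 162°); with |MC| = 18.7, C = (31.0, -26.1). Then |ZC| = |C − Z| = 31.3.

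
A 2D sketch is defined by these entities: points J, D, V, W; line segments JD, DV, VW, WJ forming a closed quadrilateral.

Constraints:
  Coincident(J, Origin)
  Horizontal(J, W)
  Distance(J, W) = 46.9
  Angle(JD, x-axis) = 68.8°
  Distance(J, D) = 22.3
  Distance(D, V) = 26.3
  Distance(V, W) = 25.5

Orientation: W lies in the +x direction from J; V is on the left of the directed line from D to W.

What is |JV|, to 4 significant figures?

40.87

Checks: |DV| = 26.30 ✓; |VW| = 25.50 ✓.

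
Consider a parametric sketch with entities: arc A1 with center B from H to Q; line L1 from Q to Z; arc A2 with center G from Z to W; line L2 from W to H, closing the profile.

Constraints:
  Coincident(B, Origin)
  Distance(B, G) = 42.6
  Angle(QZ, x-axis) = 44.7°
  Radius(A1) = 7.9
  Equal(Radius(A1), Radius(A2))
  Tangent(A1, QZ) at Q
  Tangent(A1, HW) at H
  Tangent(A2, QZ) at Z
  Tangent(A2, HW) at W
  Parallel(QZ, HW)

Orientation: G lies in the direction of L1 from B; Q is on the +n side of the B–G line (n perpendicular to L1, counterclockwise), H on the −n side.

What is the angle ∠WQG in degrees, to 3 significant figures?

9.84°

The slot axis is L1's direction at 44.7°, so u = (cos 44.7°, sin 44.7°) = (0.711, 0.703) and n = (−sin 44.7°, cos 44.7°) = (-0.703, 0.711). B is at the origin and G lies 42.6 along u from B, so G = 42.6·u = (30.3, 30.0). Tangency of A1 to both parallel lines with radius 7.9 puts Q and H at B ± 7.9·n: Q = (-5.56, 5.62), H = (5.56, -5.62). Equal radii place Z and W the same way about G: Z = G + 7.9·n = (24.7, 35.6), W = G − 7.9·n = (35.8, 24.3). Then cos ∠WQG = QW·QG / (|QW||QG|), giving 9.84°.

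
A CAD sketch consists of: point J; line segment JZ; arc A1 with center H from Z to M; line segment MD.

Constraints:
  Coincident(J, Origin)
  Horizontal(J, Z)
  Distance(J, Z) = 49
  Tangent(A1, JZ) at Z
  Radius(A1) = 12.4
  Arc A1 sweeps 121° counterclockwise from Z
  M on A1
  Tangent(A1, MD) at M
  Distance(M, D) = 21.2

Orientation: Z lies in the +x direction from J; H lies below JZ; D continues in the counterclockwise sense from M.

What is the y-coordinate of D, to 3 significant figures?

-37.0

J is at the origin; J and Z share the same y with |JZ| = 49.0 and Z on the +x side, so Z = (49.0, 0.00). A1 meets JZ tangentially, so HZ is at right angles to JZ, so H = Z + (0, -12.4) = (49.0, -12.4). On A1, Z sits at bearing 90° from H; a 121° counterclockwise sweep puts M at bearing 211°, so M = H + 12.4·(cos 211°, sin 211°) = (38.4, -18.8). Tangency of A1 to MD means the radius HM is perpendicular to MD, so MD runs along (−sin 211°, cos 211°); with |MD| = 21.2, D = (49.3, -37.0). So D.y = -37.0.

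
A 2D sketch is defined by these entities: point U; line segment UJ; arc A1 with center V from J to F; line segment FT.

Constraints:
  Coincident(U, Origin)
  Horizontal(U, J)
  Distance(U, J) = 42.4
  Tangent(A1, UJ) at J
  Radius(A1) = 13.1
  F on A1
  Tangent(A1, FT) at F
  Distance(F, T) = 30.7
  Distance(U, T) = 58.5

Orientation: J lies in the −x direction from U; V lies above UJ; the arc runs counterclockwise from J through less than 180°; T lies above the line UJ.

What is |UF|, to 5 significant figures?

33.627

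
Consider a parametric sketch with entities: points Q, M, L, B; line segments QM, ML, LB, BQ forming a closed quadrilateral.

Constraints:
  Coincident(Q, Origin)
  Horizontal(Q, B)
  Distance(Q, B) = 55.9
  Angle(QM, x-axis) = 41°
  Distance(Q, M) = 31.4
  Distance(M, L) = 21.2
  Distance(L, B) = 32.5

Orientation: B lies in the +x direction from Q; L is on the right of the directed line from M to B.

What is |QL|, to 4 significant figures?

23.41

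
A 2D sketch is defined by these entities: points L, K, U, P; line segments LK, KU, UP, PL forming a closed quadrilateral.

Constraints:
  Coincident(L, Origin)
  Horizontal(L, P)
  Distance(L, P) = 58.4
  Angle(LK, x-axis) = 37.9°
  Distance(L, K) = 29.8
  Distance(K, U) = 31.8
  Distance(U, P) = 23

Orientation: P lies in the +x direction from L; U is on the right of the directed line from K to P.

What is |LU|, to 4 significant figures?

39.09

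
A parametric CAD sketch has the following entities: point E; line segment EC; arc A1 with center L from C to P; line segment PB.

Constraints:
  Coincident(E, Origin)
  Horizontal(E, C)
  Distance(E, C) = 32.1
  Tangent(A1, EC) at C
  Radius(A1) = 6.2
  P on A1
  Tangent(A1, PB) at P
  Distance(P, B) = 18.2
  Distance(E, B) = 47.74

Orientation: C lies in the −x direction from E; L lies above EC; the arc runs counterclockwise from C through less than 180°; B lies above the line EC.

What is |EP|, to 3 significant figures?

30.2

Checks: |LP| = 6.200 ✓; ∠(LP, PB) = 90.00° ✓; |PB| = 18.20 ✓; |EB| = 47.74 ✓.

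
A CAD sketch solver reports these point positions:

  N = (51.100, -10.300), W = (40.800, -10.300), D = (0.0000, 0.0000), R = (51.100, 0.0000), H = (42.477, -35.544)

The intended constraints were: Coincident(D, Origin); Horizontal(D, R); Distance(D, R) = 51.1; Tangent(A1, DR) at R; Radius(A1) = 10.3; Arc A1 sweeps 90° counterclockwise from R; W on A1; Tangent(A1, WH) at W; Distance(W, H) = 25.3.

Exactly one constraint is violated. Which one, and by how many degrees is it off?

Tangent(A1, WH) at W — off by 3.80°.

D = (0.00, 0.00) ✓; D.y = 0.00, R.y = 0.00 ✓; |DR| = 51.10 ✓; ∠(NR, RD) = 90.00° ✓; |NR| = 10.30 ✓; bearing(N→W) − bearing(N→R) = 90.00° ✓; |NW| = 10.30 ✓; ∠(NW, WH) = 86.20° ✗; |WH| = 25.30 ✓.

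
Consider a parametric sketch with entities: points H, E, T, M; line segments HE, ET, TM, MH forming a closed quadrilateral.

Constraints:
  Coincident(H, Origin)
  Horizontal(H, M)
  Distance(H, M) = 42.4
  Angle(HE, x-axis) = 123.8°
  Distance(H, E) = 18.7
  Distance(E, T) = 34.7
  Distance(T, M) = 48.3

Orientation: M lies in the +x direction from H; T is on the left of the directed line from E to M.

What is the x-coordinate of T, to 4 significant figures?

14.66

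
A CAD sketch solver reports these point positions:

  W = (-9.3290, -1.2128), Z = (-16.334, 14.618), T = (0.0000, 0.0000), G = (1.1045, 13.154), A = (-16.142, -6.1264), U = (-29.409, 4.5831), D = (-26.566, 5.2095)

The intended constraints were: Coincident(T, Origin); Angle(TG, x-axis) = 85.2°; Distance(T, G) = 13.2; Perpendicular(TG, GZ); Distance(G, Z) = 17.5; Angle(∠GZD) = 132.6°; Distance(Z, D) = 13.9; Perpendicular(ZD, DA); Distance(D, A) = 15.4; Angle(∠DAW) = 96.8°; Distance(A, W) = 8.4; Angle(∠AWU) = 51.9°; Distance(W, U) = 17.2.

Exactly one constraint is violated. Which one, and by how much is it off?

Distance(W, U) = 17.2 — off by 3.70.

T = (0.00, 0.00) ✓; TG at 85.20° ✓; |TG| = 13.20 ✓; ∠(TG, GZ) = 90.00° ✓; |GZ| = 17.50 ✓; ∠GZD = 132.6° ✓; |ZD| = 13.90 ✓; ∠(ZD, DA) = 90.00° ✓; |DA| = 15.40 ✓; ∠DAW = 96.80° ✓; |AW| = 8.400 ✓; ∠AWU = 51.90° ✓; |WU| = 20.90 ✗.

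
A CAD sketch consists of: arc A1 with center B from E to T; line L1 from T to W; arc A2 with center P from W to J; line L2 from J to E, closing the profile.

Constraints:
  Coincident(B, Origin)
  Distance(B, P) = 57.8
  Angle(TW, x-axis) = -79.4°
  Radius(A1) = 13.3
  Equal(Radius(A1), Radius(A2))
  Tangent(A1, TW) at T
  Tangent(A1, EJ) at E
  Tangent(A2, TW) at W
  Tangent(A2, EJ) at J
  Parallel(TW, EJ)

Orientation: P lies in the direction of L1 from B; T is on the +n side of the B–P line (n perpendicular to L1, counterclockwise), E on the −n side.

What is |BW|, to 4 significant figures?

59.31

The slot axis is L1's direction at -79.4°, so u = (cos -79.4°, sin -79.4°) = (0.1840, -0.9829) and n = (−sin -79.4°, cos -79.4°) = (0.9829, 0.1840). B is at the origin and P lies 57.8 along u from B, so P = 57.8·u = (10.63, -56.81). Tangency of A1 to both parallel lines with radius 13.3 puts T and E at B ± 13.3·n: T = (13.07, 2.447), E = (-13.07, -2.447). Equal radii place W and J the same way about P: W = P + 13.3·n = (23.71, -54.37), J = P − 13.3·n = (-2.441, -59.26). Then |BW| = |W − B| = 59.31.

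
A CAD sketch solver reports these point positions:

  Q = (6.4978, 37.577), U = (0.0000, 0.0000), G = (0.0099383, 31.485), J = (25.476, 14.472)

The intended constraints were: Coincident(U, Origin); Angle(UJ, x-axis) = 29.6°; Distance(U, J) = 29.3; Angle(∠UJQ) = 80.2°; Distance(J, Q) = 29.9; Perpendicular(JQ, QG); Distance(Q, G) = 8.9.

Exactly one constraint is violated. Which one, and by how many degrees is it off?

Perpendicular(JQ, QG) — off by 3.80°.

U = (0.00, 0.00) ✓; UJ at 29.60° ✓; |UJ| = 29.30 ✓; ∠UJQ = 80.20° ✓; |JQ| = 29.90 ✓; ∠(JQ, QG) = 93.80° ✗; |QG| = 8.900 ✓.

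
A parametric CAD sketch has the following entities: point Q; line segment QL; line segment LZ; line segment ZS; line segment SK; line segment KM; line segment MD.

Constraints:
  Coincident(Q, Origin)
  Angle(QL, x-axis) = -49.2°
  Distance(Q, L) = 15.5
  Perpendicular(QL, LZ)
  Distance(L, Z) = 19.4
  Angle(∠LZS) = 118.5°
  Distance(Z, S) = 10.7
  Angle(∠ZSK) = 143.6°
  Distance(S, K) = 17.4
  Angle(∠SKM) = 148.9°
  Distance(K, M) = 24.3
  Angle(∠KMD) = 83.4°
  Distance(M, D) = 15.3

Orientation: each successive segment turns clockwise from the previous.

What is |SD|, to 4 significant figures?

37.95

∠SKM = 148.9° gives KM at 91.80° from the x-axis; with |KM| = 24.3, M = (-24.78, 18.27). ∠KMD = 83.4° gives MD at -4.800° from the x-axis; with |MD| = 15.3, D = (-9.535, 16.99). Then |SD| = |D − S| = 37.95.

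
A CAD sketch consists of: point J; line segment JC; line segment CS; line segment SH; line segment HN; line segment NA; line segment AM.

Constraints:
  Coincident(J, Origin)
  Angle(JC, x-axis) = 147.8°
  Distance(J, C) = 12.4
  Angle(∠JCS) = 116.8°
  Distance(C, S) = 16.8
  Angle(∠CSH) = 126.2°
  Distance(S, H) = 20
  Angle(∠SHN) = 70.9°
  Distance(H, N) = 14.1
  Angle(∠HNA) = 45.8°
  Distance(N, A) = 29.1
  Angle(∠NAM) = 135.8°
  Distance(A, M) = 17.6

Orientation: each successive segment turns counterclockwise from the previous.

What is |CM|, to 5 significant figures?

46.449

J is at the origin; JC runs at 147.8° with length 12.4, so C = (-10.493, 6.6077). ∠JCS = 116.8° gives CS at -149.00° from the x-axis; with |CS| = 16.8, S = (-24.893, -2.0450). ∠CSH = 126.2° gives SH at -95.200° from the x-axis; with |SH| = 20.0, H = (-26.706, -21.963). ∠SHN = 70.9° gives HN at 13.900° from the x-axis; with |HN| = 14.1, N = (-13.019, -18.575). ∠HNA = 45.8° gives NA at 148.10° from the x-axis; with |NA| = 29.1, A = (-37.724, -3.1979). ∠NAM = 135.8° gives AM at -167.70° from the x-axis; with |AM| = 17.6, M = (-54.920, -6.9472). Then |CM| = |M − C| = 46.449.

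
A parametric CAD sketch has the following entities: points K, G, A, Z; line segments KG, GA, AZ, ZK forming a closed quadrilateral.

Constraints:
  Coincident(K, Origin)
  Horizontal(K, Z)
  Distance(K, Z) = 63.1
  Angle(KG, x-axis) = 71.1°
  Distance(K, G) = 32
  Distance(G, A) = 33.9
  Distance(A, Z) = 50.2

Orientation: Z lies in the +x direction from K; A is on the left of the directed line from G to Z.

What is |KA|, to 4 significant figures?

60.82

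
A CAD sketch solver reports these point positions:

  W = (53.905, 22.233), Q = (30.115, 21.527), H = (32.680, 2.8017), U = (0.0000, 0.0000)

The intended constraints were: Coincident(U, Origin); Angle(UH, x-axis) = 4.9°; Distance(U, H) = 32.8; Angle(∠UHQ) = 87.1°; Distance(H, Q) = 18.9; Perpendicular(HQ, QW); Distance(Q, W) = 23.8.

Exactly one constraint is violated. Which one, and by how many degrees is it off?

Perpendicular(HQ, QW) — off by 6.10°.

U = (0.00, 0.00) ✓; UH at 4.900° ✓; |UH| = 32.80 ✓; ∠UHQ = 87.10° ✓; |HQ| = 18.90 ✓; ∠(HQ, QW) = 96.10° ✗; |QW| = 23.80 ✓.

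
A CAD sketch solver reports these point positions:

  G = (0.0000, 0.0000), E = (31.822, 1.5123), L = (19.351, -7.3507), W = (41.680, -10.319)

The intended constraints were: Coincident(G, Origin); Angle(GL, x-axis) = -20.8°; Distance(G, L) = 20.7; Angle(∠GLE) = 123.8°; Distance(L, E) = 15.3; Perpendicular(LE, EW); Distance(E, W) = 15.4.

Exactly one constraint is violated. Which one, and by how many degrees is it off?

Perpendicular(LE, EW) — off by 4.40°.

G = (0.00, 0.00) ✓; GL at -20.80° ✓; |GL| = 20.70 ✓; ∠GLE = 123.8° ✓; |LE| = 15.30 ✓; ∠(LE, EW) = 85.60° ✗; |EW| = 15.40 ✓.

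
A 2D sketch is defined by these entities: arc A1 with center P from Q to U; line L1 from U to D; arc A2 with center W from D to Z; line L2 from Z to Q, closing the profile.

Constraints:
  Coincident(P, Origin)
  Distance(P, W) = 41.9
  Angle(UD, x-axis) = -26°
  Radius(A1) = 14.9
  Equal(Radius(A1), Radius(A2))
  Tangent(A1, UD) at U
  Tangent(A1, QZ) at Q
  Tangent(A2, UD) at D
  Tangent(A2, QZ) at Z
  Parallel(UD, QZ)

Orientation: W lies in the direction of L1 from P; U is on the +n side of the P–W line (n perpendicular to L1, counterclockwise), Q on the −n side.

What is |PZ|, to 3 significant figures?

44.5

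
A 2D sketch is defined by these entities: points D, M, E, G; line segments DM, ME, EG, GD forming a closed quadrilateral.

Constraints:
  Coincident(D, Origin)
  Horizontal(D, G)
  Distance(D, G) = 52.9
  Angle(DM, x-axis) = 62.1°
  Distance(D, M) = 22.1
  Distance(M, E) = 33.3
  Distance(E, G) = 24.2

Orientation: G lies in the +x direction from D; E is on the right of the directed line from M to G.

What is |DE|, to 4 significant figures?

30.78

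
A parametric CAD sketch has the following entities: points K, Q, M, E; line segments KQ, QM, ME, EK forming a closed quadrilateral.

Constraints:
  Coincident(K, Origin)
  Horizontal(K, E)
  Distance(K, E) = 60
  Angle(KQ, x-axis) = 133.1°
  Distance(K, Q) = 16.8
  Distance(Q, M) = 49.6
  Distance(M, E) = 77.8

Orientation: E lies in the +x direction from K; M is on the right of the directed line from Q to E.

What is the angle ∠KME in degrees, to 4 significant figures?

48.82°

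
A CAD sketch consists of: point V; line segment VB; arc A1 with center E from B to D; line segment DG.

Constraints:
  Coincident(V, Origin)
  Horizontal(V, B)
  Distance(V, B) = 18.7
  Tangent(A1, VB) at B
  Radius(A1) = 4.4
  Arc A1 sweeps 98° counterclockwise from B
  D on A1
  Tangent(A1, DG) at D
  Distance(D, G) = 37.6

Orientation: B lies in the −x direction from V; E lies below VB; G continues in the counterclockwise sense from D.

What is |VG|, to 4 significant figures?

45.85

On A1, B sits at bearing 90° from E; a 98° counterclockwise sweep puts D at bearing 188°, so D = E + 4.4·(cos 188°, sin 188°) = (-23.06, -5.012). Tangency of A1 to DG means the radius ED is perpendicular to DG, so DG runs along (−sin 188°, cos 188°); with |DG| = 37.6, G = (-17.82, -42.25). Then |VG| = |G − V| = 45.85.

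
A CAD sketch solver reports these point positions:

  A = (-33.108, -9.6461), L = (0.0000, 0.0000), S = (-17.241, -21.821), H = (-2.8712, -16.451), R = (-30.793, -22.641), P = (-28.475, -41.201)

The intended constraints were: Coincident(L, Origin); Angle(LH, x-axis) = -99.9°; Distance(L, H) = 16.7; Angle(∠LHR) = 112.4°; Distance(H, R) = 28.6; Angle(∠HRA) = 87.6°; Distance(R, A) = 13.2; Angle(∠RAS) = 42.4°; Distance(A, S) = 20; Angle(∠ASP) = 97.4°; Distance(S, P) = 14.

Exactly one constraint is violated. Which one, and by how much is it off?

Distance(S, P) = 14 — off by 8.40.

L = (0.00, 0.00) ✓; LH at -99.90° ✓; |LH| = 16.70 ✓; ∠LHR = 112.4° ✓; |HR| = 28.60 ✓; ∠HRA = 87.60° ✓; |RA| = 13.20 ✓; ∠RAS = 42.40° ✓; |AS| = 20.00 ✓; ∠ASP = 97.40° ✓; |SP| = 22.40 ✗.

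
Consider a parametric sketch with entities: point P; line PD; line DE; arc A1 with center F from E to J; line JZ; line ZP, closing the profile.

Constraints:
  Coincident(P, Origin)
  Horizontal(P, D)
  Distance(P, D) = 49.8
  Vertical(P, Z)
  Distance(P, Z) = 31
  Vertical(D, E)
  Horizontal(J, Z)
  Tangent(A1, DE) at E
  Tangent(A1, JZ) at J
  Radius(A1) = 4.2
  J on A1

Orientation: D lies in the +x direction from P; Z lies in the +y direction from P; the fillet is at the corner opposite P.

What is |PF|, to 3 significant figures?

52.9

P is at the origin; P and D share the same y with |PD| = 49.8 and D on the +x side, so D = (49.8, 0.00). PZ is vertical with |PZ| = 31.0 and Z on the +y side, so Z = (0.00, 31.0). The virtual corner opposite P is at (49.8, 31.0). The tangent condition forces FE to be normal to DE and A1 meets JZ tangentially, so FJ is at right angles to JZ, with radius 4.2, so the center F sits 4.2 in from both sides at F = (45.6, 26.8). Then |PF| = |F − P| = 52.9.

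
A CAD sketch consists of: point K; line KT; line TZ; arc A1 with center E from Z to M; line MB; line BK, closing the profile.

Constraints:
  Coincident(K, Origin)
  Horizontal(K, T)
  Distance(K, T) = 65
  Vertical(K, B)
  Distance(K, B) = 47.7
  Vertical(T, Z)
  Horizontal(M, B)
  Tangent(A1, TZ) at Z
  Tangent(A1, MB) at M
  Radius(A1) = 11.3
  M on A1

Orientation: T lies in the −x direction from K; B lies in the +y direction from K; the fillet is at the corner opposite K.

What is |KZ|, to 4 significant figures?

74.50

K is at the origin; KT is horizontal with |KT| = 65.0 and T on the −x side, so T = (-65.00, 0.000). K and B share the same x with |KB| = 47.7 and B on the +y side, so B = (0.000, 47.70). The virtual corner opposite K is at (-65.00, 47.70). Since A1 is tangent to TZ there, EZ ⟂ TZ and the tangent condition forces EM to be normal to MB, with radius 11.3, so the center E sits 11.3 in from both sides at E = (-53.70, 36.40). That places the tangent points at Z = (-65.00, 36.40) on TZ and M = (-53.70, 47.70) on MB. Then |KZ| = |Z − K| = 74.50.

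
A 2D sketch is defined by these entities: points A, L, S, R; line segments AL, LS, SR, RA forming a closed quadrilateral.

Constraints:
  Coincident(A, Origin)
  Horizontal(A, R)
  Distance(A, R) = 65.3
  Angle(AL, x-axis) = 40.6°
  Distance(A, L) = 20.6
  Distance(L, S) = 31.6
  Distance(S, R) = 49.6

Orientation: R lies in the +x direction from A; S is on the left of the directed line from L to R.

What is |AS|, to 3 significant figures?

51.9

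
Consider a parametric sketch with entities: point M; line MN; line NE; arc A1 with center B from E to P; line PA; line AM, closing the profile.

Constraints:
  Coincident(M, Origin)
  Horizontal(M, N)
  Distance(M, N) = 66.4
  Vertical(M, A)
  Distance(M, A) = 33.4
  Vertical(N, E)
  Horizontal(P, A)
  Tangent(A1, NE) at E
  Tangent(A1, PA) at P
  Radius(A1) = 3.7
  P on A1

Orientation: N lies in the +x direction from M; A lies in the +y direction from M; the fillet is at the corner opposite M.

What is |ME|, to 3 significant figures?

72.7

M is at the origin; MN is horizontal with |MN| = 66.4 and N on the +x side, so N = (66.4, 0.00). M and A share the same x with |MA| = 33.4 and A on the +y side, so A = (0.00, 33.4). The virtual corner opposite M is at (66.4, 33.4). The tangent condition forces BE to be normal to NE and tangency of A1 to PA means the radius BP is perpendicular to PA, with radius 3.7, so the center B sits 3.7 in from both sides at B = (62.7, 29.7). That places the tangent points at E = (66.4, 29.7) on NE and P = (62.7, 33.4) on PA. Then |ME| = |E − M| = 72.7.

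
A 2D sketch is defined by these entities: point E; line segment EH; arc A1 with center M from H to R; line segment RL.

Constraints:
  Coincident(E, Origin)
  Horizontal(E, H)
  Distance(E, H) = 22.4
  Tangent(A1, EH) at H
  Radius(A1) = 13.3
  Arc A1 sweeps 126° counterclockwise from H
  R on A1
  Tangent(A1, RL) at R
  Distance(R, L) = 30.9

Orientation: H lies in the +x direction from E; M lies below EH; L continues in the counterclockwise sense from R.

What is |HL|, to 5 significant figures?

46.707

E is at the origin; E and H share the same y with |EH| = 22.4 and H on the +x side, so H = (22.400, 0.0000). Since A1 is tangent to EH there, MH ⟂ EH, so M = H + (0, -13.3) = (22.400, -13.300). On A1, H sits at bearing 90° from M; a 126° counterclockwise sweep puts R at bearing 216°, so R = M + 13.3·(cos 216°, sin 216°) = (11.640, -21.118). Since A1 is tangent to RL there, MR ⟂ RL, so RL runs along (−sin 216°, cos 216°); with |RL| = 30.9, L = (29.803, -46.116). Then |HL| = |L − H| = 46.707.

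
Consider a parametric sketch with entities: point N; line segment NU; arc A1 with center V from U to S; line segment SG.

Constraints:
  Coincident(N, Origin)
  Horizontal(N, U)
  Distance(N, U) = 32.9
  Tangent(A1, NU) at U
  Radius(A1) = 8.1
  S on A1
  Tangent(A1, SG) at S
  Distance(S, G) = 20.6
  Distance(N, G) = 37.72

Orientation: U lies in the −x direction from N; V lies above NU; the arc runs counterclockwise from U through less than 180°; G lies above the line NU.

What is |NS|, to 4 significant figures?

26.06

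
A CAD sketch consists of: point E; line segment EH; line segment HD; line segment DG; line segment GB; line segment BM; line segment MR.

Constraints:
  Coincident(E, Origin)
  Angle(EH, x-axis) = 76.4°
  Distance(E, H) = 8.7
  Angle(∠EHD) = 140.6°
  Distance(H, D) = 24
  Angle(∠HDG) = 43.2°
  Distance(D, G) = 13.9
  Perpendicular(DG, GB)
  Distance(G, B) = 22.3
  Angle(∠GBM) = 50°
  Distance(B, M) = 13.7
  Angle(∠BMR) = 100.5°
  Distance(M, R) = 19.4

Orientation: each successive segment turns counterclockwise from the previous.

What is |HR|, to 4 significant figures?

20.33

E is at the origin; EH runs at 76.4° with length 8.7, so H = (2.046, 8.456). ∠EHD = 140.6° gives HD at 115.8° from the x-axis; with |HD| = 24.0, D = (-8.400, 30.06). ∠HDG = 43.2° gives DG at -107.4° from the x-axis; with |DG| = 13.9, G = (-12.56, 16.80). DG is perpendicular to GB, so GB runs at -17.40°; with |GB| = 22.3, B = (8.723, 10.13). ∠GBM = 50.0° gives BM at 112.6° from the x-axis; with |BM| = 13.7, M = (3.458, 22.78). ∠BMR = 100.5° gives MR at -167.9° from the x-axis; with |MR| = 19.4, R = (-15.51, 18.71). Then |HR| = |R − H| = 20.33.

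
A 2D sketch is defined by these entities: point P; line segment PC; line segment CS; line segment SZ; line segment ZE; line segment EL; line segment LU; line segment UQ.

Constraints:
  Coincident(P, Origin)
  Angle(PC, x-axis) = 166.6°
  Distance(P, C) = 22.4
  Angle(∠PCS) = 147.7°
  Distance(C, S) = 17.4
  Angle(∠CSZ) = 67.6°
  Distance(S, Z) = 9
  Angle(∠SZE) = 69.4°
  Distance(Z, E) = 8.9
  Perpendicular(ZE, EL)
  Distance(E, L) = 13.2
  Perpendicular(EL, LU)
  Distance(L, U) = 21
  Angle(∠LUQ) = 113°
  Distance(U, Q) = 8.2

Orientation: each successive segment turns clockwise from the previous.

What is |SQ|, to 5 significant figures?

18.678

P is at the origin; PC runs at 166.6° with length 22.4, so C = (-21.790, 5.1912). ∠PCS = 147.7° gives CS at 134.30° from the x-axis; with |CS| = 17.4, S = (-33.943, 17.644). ∠CSZ = 67.6° gives SZ at 21.900° from the x-axis; with |SZ| = 9.0, Z = (-25.592, 21.001). ∠SZE = 69.4° gives ZE at -88.700° from the x-axis; with |ZE| = 8.9, E = (-25.390, 12.103). ZE ⟂ EL, so EL runs at -178.70°; with |EL| = 13.2, L = (-38.587, 11.804). EL is perpendicular to LU, so LU runs at 91.300°; with |LU| = 21.0, U = (-39.063, 32.799). ∠LUQ = 113.0° gives UQ at 24.300° from the x-axis; with |UQ| = 8.2, Q = (-31.590, 36.173). Then |SQ| = |Q − S| = 18.678.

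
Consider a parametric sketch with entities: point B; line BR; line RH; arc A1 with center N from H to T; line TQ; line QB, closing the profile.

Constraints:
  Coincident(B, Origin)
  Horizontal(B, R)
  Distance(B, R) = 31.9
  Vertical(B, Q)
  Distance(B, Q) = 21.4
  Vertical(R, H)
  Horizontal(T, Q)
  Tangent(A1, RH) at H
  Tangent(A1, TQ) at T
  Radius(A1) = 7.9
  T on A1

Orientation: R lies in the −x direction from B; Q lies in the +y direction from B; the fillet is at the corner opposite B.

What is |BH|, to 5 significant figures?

34.639

The virtual corner opposite B is at (-31.900, 21.400). A1 meets RH tangentially, so NH is at right angles to RH and since A1 is tangent to TQ there, NT ⟂ TQ, with radius 7.9, so the center N sits 7.9 in from both sides at N = (-24.000, 13.500). That places the tangent points at H = (-31.900, 13.500) on RH and T = (-24.000, 21.400) on TQ. Then |BH| = |H − B| = 34.639.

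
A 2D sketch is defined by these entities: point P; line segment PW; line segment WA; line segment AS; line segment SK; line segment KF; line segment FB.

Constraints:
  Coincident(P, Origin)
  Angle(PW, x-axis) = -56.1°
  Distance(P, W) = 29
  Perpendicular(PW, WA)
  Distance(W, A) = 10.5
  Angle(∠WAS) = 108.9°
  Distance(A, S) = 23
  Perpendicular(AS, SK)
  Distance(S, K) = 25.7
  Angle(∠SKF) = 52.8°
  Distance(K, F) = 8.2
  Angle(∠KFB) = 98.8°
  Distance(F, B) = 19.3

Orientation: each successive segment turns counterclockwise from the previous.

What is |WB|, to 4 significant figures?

29.70

P is at the origin; PW runs at -56.1° with length 29.0, so W = (16.17, -24.07). PW ⟂ WA, so WA runs at 33.90°; with |WA| = 10.5, A = (24.89, -18.21). ∠WAS = 108.9° gives AS at 105.0° from the x-axis; with |AS| = 23.0, S = (18.94, 4.002). The perpendicularity gives SK at right angles to AS, so SK runs at -165.0°; with |SK| = 25.7, K = (-5.887, -2.649). ∠SKF = 52.8° gives KF at -37.80° from the x-axis; with |KF| = 8.2, F = (0.5919, -7.675). ∠KFB = 98.8° gives FB at 43.40° from the x-axis; with |FB| = 19.3, B = (14.61, 5.586). Then |WB| = |B − W| = 29.70.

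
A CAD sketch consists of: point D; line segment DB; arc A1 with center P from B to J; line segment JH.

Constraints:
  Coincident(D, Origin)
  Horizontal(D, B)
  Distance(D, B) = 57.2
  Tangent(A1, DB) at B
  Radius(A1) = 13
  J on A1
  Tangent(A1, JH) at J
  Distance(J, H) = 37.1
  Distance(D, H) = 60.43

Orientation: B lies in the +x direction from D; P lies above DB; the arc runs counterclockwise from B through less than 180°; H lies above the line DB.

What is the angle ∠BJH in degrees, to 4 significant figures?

110.5°

D is at the origin; DB is horizontal with |DB| = 57.2 and B on the +x side, so B = (57.20, 0.000). Tangency of A1 to DB means the radius PB is perpendicular to DB, so P = B + (0, 13) = (57.20, 13.00). Since PJ ⟂ JH (tangency), |PH| = √(13.0² + 37.1²) = 39.31 regardless of where J sits on A1. So H lies on both circle(D, 60.43) and circle(P, 39.31); the above-DB intersection is H = (37.77, 47.17). J is the foot of the tangent from H: J = (65.74, 22.80).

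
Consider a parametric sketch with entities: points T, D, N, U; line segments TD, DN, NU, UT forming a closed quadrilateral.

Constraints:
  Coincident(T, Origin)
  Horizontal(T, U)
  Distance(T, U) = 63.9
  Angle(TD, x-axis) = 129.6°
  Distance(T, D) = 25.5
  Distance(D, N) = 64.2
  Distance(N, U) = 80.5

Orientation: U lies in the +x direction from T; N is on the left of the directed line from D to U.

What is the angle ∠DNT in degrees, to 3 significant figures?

19.8°

T is at the origin; T and U share the same y with |TU| = 63.9 and U in +x, so U = (63.9, 0). TD runs at 129.6° with |TD| = 25.5, so D = (-16.3, 19.6). N is determined by |DN| = 64.2 and |NU| = 80.5 together: it lies at the intersection of circle(D, 64.2) and circle(U, 80.5). With |DU| = 82.5, the foot of the radical line on DU is 27.0 from D and the perpendicular offset is √(64.2² − 27.0²) = 58.3. Taking the left-of-DU solution: N = (23.8, 69.8).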